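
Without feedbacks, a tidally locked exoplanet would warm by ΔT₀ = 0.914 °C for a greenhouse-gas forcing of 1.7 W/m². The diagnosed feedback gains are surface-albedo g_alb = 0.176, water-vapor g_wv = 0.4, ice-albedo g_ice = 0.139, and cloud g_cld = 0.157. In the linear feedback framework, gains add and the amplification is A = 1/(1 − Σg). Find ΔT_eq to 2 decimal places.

7.14 °C

Total gain g = 0.176 + 0.4 + 0.139 + 0.157 = 0.872.
Amplification A = 1/(1 − 0.872) = 7.812.
ΔT = 0.914 × 7.812 = 7.14 °C.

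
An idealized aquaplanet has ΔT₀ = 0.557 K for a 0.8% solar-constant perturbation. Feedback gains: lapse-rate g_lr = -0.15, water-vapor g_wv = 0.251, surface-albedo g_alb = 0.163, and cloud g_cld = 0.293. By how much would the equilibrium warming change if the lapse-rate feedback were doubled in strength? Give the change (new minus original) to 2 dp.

Original: g = 0.557, ΔT = 0.557/(1−0.557) = 1.2573 K.
With doubled lapse-rate: g' = 0.407, ΔT' = 0.557/(1−0.407) = 0.9393 K.
Change = 0.9393 − 1.2573 = -0.32 K.

-0.32 K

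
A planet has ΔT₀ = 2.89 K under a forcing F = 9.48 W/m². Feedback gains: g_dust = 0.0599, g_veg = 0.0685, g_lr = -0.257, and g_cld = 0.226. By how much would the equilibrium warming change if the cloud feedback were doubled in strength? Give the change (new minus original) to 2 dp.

Original: g = 0.0974, ΔT = 2.89/(1−0.0974) = 3.2019 K.
With doubled cloud: g' = 0.3234, ΔT' = 2.89/(1−0.3234) = 4.2714 K.
Change = 4.2714 − 3.2019 = 1.07 K.

1.07 K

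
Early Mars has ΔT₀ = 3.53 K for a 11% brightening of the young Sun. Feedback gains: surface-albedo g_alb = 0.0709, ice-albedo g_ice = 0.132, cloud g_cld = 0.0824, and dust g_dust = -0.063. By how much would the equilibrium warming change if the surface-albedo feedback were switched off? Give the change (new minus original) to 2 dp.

Original: g = 0.2223, ΔT = 3.53/(1−0.2223) = 4.5390 K.
Without surface-albedo: g' = 0.1514, ΔT' = 3.53/(1−0.1514) = 4.1598 K.
Change = 4.1598 − 4.5390 = -0.38 K.

-0.38 K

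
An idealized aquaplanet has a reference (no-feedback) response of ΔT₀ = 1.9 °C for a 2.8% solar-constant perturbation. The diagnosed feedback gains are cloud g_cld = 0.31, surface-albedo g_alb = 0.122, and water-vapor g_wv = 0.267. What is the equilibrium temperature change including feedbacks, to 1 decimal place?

Total gain g = 0.31 + 0.122 + 0.267 = 0.699.
Amplification A = 1/(1 − 0.699) = 3.322.
ΔT = 1.9 × 3.322 = 6.3 °C.

6.3 °C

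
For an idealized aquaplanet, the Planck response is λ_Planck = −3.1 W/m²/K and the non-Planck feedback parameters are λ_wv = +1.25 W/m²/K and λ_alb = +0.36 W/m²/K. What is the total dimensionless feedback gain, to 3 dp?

Convert to gains: g_wv = 1.25/3.1 = 0.4032; g_alb = 0.36/3.1 = 0.1161.
Total gain g = 0.5193.

0.519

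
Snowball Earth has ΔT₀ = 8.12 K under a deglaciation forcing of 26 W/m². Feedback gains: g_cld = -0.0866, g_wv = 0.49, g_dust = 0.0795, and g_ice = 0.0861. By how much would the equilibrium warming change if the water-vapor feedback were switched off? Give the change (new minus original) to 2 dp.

Original: g = 0.569, ΔT = 8.12/(1−0.569) = 18.8399 K.
Without water-vapor: g' = 0.079, ΔT' = 8.12/(1−0.079) = 8.8165 K.
Change = 8.8165 − 18.8399 = -10.02 K.

-10.02 K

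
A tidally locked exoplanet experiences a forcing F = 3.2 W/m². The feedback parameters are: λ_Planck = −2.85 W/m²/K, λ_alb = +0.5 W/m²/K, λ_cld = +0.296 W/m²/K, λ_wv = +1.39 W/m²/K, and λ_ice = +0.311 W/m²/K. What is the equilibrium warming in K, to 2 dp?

Net feedback parameter λ = (−2.85) + (+0.5) + (+0.296) + (+1.39) + (+0.311) = -0.353 W/m²/K.
ΔT = −F/λ = −3.2/(-0.353) = 9.07 K.

9.07 K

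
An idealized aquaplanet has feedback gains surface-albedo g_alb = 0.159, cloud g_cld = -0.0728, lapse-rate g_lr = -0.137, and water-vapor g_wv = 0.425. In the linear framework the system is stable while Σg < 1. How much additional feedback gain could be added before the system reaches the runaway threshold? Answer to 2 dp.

Current total gain = 0.159 − 0.0728 − 0.137 + 0.425 = 0.3742.
Margin to runaway = 1 − 0.3742 = 0.63.

0.63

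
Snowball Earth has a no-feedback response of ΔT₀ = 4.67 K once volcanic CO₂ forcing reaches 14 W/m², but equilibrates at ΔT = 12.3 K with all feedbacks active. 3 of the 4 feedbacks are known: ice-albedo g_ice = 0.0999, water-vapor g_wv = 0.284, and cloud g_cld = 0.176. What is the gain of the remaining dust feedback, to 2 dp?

Amplification A = ΔT/ΔT₀ = 12.3/4.67 = 2.634.
Total gain g = 1 − 1/A = 1 − 1/2.634 = 0.6203.
Known gains sum to 0.0999 + 0.284 + 0.176 = 0.5599.
g_dust = 0.6203 − 0.5599 = 0.06.

0.06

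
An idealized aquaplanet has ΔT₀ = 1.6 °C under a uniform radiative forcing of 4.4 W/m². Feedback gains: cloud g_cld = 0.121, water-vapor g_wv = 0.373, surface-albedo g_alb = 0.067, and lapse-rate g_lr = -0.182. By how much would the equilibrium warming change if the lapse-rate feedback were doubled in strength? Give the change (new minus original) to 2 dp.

-0.58 °C

Original: g = 0.379, ΔT = 1.6/(1−0.379) = 2.5765 °C.
With doubled lapse-rate: g' = 0.197, ΔT' = 1.6/(1−0.197) = 1.9925 °C.
Change = 1.9925 − 2.5765 = -0.58 °C.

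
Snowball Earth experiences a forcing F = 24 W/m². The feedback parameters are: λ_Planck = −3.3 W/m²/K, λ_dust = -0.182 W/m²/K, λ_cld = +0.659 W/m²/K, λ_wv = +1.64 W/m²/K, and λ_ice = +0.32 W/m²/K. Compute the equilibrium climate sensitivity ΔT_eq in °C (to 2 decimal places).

27.81 °C

Net feedback parameter λ = (−3.3) + (-0.182) + (+0.659) + (+1.64) + (+0.32) = -0.863 W/m²/K.
ΔT = −F/λ = −24/(-0.863) = 27.81 °C.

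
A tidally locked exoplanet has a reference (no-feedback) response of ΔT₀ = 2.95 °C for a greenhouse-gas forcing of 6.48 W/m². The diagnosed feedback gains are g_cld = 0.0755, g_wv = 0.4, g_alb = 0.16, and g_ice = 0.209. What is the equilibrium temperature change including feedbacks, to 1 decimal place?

19.0 °C

Total gain g = 0.0755 + 0.4 + 0.16 + 0.209 = 0.8445.
Amplification A = 1/(1 − 0.8445) = 6.431.
ΔT = 2.95 × 6.431 = 19.0 °C.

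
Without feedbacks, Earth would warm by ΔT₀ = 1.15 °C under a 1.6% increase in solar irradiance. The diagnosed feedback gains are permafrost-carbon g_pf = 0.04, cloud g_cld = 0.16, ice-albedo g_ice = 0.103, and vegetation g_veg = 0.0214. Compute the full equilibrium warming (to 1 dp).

1.7 °C

Total gain g = 0.04 + 0.16 + 0.103 + 0.0214 = 0.3244.
Amplification A = 1/(1 − 0.3244) = 1.48.
ΔT = 1.15 × 1.48 = 1.7 °C.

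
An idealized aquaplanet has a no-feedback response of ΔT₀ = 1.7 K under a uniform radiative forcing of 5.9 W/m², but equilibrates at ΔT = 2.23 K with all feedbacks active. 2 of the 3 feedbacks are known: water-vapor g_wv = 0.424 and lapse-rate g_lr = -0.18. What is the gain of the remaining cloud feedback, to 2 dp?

Amplification A = ΔT/ΔT₀ = 2.23/1.7 = 1.312.
Total gain g = 1 − 1/A = 1 − 1/1.312 = 0.2378.
Known gains sum to 0.424 − 0.18 = 0.244.
g_cld = 0.2378 − 0.244 = -0.01.

-0.01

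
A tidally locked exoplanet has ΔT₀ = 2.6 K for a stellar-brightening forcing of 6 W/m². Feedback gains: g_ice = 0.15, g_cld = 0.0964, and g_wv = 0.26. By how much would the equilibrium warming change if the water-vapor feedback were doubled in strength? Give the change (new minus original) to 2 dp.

5.86 K

Original: g = 0.5064, ΔT = 2.6/(1−0.5064) = 5.2674 K.
With doubled water-vapor: g' = 0.7664, ΔT' = 2.6/(1−0.7664) = 11.1301 K.
Change = 11.1301 − 5.2674 = 5.86 K.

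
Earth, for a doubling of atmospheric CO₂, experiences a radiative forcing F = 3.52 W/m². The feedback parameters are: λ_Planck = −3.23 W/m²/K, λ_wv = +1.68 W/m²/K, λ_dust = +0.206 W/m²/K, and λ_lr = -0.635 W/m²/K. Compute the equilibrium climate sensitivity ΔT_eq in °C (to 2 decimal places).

1.78 °C

Net feedback parameter λ = (−3.23) + (+1.68) + (+0.206) + (-0.635) = -1.979 W/m²/K.
ΔT = −F/λ = −3.52/(-1.979) = 1.78 °C.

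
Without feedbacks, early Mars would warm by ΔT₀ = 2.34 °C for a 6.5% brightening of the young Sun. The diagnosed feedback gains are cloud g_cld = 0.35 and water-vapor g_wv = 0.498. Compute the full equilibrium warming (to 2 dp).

15.39 °C

Total gain g = 0.35 + 0.498 = 0.848.
Amplification A = 1/(1 − 0.848) = 6.579.
ΔT = 2.34 × 6.579 = 15.39 °C.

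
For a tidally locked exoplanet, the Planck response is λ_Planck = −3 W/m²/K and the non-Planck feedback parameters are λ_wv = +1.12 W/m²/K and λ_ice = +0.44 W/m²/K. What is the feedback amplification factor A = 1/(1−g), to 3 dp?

2.083

Convert to gains: g_wv = 1.12/3 = 0.3733; g_ice = 0.44/3 = 0.1467.
Total gain g = 0.52.
A = 1/(1 − 0.52) = 2.083.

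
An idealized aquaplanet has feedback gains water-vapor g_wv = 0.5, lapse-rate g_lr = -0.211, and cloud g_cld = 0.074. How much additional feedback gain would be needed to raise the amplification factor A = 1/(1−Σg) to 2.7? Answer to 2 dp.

Current total gain = 0.363.
Target gain for A = 2.7: g* = 1 − 1/2.7 = 0.6296.
Additional gain needed = 0.6296 − 0.363 = 0.27.

0.27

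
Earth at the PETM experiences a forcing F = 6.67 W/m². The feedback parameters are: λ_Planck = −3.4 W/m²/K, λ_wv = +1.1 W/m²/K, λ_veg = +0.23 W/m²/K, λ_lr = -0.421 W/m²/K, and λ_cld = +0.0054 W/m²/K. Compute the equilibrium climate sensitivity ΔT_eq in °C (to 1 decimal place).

2.7 °C

Net feedback parameter λ = (−3.4) + (+1.1) + (+0.23) + (-0.421) + (+0.0054) = -2.4856 W/m²/K.
ΔT = −F/λ = −6.67/(-2.4856) = 2.7 °C.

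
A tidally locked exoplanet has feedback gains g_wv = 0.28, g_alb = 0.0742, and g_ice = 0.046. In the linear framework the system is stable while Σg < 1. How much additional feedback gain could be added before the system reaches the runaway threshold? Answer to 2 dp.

Current total gain = 0.28 + 0.0742 + 0.046 = 0.4002.
Margin to runaway = 1 − 0.4002 = 0.60.

0.60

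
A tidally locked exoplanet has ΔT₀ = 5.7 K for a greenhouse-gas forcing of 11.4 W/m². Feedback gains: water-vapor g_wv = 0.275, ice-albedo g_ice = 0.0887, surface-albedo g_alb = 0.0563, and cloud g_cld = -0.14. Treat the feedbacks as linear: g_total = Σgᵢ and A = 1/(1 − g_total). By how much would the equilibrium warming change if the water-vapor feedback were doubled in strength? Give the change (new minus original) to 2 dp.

Original: g = 0.28, ΔT = 5.7/(1−0.28) = 7.9167 K.
With doubled water-vapor: g' = 0.555, ΔT' = 5.7/(1−0.555) = 12.8090 K.
Change = 12.8090 − 7.9167 = 4.89 K.

4.89 K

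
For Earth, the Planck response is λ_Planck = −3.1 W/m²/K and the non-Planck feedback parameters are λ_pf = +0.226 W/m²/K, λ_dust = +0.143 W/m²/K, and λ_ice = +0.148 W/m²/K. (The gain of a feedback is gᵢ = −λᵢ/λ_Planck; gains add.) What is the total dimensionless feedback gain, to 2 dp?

Convert to gains: g_pf = 0.226/3.1 = 0.0729; g_dust = 0.143/3.1 = 0.04613; g_ice = 0.148/3.1 = 0.04774.
Total gain g = 0.16677.

0.17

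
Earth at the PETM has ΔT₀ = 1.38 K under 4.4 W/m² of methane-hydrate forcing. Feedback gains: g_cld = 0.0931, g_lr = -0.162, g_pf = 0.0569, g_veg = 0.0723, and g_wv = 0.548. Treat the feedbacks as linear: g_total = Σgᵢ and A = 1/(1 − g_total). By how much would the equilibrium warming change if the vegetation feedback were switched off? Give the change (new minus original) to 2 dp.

-0.55 K

Original: g = 0.6083, ΔT = 1.38/(1−0.6083) = 3.5231 K.
Without vegetation: g' = 0.536, ΔT' = 1.38/(1−0.536) = 2.9741 K.
Change = 2.9741 − 3.5231 = -0.55 K.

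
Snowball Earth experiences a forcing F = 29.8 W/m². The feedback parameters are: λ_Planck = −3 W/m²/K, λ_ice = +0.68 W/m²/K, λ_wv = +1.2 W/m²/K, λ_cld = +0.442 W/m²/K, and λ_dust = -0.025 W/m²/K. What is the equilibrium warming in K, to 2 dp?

Net feedback parameter λ = (−3) + (+0.68) + (+1.2) + (+0.442) + (-0.025) = -0.703 W/m²/K.
ΔT = −F/λ = −29.8/(-0.703) = 42.39 K.

42.39 K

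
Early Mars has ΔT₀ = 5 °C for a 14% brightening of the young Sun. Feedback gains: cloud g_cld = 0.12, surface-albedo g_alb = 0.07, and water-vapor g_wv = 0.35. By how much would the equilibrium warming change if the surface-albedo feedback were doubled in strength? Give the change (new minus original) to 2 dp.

1.95 °C

Original: g = 0.54, ΔT = 5/(1−0.54) = 10.8696 °C.
With doubled surface-albedo: g' = 0.61, ΔT' = 5/(1−0.61) = 12.8205 °C.
Change = 12.8205 − 10.8696 = 1.95 °C.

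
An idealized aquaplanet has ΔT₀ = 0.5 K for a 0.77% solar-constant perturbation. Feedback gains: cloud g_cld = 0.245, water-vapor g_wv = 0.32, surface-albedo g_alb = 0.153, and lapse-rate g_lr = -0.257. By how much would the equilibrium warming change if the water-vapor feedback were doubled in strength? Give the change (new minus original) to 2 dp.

1.36 K

Original: g = 0.461, ΔT = 0.5/(1−0.461) = 0.9276 K.
With doubled water-vapor: g' = 0.781, ΔT' = 0.5/(1−0.781) = 2.2831 K.
Change = 2.2831 − 0.9276 = 1.36 K.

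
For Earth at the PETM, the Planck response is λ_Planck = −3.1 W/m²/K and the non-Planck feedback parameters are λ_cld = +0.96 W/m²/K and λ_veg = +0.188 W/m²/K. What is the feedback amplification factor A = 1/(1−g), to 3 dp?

Convert to gains: g_cld = 0.96/3.1 = 0.3097; g_veg = 0.188/3.1 = 0.06065.
Total gain g = 0.37035.
A = 1/(1 − 0.37035) = 1.588.

1.588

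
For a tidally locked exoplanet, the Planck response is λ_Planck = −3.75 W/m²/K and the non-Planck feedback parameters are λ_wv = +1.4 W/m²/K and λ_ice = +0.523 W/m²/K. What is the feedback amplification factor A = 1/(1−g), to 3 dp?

Convert to gains: g_wv = 1.4/3.75 = 0.3733; g_ice = 0.523/3.75 = 0.1395.
Total gain g = 0.5128.
A = 1/(1 − 0.5128) = 2.053.

2.053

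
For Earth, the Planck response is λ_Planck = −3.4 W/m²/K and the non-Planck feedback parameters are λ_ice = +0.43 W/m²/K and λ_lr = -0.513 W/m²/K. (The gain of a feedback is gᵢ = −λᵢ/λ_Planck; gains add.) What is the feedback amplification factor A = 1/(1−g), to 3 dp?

0.976

Convert to gains: g_ice = 0.43/3.4 = 0.1265; g_lr = -0.513/3.4 = -0.1509.
Total gain g = -0.0244.
A = 1/(1 + 0.0244) = 0.976.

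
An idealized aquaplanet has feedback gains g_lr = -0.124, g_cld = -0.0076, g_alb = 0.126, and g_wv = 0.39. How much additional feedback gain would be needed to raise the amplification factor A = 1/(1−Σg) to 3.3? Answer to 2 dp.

0.31

Current total gain = 0.3844.
Target gain for A = 3.3: g* = 1 − 1/3.3 = 0.697.
Additional gain needed = 0.697 − 0.3844 = 0.31.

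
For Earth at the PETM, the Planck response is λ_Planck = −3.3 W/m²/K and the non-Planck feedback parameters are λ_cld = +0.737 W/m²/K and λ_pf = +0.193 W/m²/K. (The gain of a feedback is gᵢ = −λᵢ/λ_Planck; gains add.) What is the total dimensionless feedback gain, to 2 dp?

0.28

Convert to gains: g_cld = 0.737/3.3 = 0.2233; g_pf = 0.193/3.3 = 0.05848.
Total gain g = 0.28178.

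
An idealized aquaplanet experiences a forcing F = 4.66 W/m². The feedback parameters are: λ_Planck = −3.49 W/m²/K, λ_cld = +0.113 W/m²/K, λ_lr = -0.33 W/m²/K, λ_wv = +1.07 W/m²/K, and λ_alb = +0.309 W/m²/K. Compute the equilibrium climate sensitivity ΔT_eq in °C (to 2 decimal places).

2.00 °C

Net feedback parameter λ = (−3.49) + (+0.113) + (-0.33) + (+1.07) + (+0.309) = -2.328 W/m²/K.
ΔT = −F/λ = −4.66/(-2.328) = 2.00 °C.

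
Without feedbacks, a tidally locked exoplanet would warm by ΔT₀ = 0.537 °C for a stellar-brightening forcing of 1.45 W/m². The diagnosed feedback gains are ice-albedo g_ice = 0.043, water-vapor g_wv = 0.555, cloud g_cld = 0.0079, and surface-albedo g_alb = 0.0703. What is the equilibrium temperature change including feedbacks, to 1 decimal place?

Total gain g = 0.043 + 0.555 + 0.0079 + 0.0703 = 0.6762.
Amplification A = 1/(1 − 0.6762) = 3.088.
ΔT = 0.537 × 3.088 = 1.7 °C.

1.7 °C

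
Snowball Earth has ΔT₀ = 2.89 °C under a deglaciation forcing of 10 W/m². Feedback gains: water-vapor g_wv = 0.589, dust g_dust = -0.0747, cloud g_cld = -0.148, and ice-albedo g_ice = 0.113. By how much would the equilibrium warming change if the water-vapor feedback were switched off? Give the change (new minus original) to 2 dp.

-2.95 °C

Original: g = 0.4793, ΔT = 2.89/(1−0.4793) = 5.5502 °C.
Without water-vapor: g' = -0.1097, ΔT' = 2.89/(1+0.1097) = 2.6043 °C.
Change = 2.6043 − 5.5502 = -2.95 °C.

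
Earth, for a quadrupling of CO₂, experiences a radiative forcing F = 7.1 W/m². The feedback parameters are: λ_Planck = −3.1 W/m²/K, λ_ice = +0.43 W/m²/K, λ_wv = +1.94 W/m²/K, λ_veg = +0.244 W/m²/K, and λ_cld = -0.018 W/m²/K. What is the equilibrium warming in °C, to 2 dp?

Net feedback parameter λ = (−3.1) + (+0.43) + (+1.94) + (+0.244) + (-0.018) = -0.504 W/m²/K.
ΔT = −F/λ = −7.1/(-0.504) = 14.09 °C.

14.09 °C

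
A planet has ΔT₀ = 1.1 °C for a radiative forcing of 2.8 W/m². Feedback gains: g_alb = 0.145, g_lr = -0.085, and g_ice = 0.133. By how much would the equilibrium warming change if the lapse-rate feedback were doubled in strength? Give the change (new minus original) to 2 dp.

Original: g = 0.193, ΔT = 1.1/(1−0.193) = 1.3631 °C.
With doubled lapse-rate: g' = 0.108, ΔT' = 1.1/(1−0.108) = 1.2332 °C.
Change = 1.2332 − 1.3631 = -0.13 °C.

-0.13 °C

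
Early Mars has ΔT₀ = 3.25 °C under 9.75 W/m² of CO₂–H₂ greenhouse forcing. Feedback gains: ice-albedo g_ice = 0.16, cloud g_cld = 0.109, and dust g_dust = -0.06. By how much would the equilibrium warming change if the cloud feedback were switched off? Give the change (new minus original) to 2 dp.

-0.50 °C

Original: g = 0.209, ΔT = 3.25/(1−0.209) = 4.1087 °C.
Without cloud: g' = 0.1, ΔT' = 3.25/(1−0.1) = 3.6111 °C.
Change = 3.6111 − 4.1087 = -0.50 °C.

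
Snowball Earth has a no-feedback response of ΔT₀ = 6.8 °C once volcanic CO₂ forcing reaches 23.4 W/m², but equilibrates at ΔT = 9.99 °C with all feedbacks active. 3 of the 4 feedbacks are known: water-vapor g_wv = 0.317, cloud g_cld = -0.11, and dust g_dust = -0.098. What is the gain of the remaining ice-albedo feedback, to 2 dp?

0.21

Amplification A = ΔT/ΔT₀ = 9.99/6.8 = 1.469.
Total gain g = 1 − 1/A = 1 − 1/1.469 = 0.3193.
Known gains sum to 0.317 − 0.11 − 0.098 = 0.109.
g_ice = 0.3193 − 0.109 = 0.21.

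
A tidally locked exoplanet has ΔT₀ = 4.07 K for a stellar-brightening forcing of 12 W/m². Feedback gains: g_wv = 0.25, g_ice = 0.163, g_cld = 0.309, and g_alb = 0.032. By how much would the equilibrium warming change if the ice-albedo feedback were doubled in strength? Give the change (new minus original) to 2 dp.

Original: g = 0.754, ΔT = 4.07/(1−0.754) = 16.5447 K.
With doubled ice-albedo: g' = 0.917, ΔT' = 4.07/(1−0.917) = 49.0361 K.
Change = 49.0361 − 16.5447 = 32.49 K.

32.49 K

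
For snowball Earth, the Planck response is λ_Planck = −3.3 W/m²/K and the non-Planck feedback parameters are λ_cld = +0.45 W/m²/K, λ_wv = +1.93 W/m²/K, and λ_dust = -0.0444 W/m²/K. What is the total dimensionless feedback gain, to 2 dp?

Convert to gains: g_cld = 0.45/3.3 = 0.1364; g_wv = 1.93/3.3 = 0.5848; g_dust = -0.0444/3.3 = -0.01345.
Total gain g = 0.70775.

0.71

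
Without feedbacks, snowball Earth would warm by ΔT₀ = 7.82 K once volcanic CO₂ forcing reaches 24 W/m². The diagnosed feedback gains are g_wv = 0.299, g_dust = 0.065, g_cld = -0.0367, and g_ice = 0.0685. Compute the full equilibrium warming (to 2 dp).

12.94 K

Total gain g = 0.299 + 0.065 − 0.0367 + 0.0685 = 0.3958.
Amplification A = 1/(1 − 0.3958) = 1.655.
ΔT = 7.82 × 1.655 = 12.94 K.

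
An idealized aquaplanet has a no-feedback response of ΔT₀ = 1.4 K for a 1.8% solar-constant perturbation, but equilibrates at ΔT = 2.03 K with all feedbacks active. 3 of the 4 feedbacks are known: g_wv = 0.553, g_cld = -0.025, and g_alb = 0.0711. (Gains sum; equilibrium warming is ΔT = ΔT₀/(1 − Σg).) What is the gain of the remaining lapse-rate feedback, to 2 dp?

Amplification A = ΔT/ΔT₀ = 2.03/1.4 = 1.45.
Total gain g = 1 − 1/A = 1 − 1/1.45 = 0.3103.
Known gains sum to 0.553 − 0.025 + 0.0711 = 0.5991.
g_lr = 0.3103 − 0.5991 = -0.29.

-0.29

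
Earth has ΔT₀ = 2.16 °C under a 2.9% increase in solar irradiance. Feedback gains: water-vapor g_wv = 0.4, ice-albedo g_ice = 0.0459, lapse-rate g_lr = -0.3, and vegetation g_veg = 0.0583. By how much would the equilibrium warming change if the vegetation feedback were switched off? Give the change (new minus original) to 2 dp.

Original: g = 0.2042, ΔT = 2.16/(1−0.2042) = 2.7142 °C.
Without vegetation: g' = 0.1459, ΔT' = 2.16/(1−0.1459) = 2.5290 °C.
Change = 2.5290 − 2.7142 = -0.19 °C.

-0.19 °C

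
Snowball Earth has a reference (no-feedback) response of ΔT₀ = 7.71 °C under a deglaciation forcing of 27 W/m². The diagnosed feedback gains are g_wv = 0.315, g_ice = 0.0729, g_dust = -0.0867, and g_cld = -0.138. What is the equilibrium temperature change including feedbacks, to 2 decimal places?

Total gain g = 0.315 + 0.0729 − 0.0867 − 0.138 = 0.1632.
Amplification A = 1/(1 − 0.1632) = 1.195.
ΔT = 7.71 × 1.195 = 9.21 °C.

9.21 °C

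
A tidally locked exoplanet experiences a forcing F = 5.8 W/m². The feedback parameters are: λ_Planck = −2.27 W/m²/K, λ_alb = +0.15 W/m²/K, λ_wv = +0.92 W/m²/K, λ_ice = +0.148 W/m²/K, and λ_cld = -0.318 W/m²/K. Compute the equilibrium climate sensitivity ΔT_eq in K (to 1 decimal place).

Net feedback parameter λ = (−2.27) + (+0.15) + (+0.92) + (+0.148) + (-0.318) = -1.37 W/m²/K.
ΔT = −F/λ = −5.8/(-1.37) = 4.2 K.

4.2 K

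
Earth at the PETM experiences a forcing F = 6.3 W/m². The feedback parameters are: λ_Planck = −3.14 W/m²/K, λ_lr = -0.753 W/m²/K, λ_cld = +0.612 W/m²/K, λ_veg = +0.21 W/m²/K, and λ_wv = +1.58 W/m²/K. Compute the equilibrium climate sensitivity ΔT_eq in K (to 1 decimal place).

4.2 K

Net feedback parameter λ = (−3.14) + (-0.753) + (+0.612) + (+0.21) + (+1.58) = -1.491 W/m²/K.
ΔT = −F/λ = −6.3/(-1.491) = 4.2 K.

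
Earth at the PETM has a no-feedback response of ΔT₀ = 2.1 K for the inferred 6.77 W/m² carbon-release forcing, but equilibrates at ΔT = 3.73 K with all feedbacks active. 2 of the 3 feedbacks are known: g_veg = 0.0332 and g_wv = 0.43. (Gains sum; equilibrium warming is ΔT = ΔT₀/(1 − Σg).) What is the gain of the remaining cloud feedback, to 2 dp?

Amplification A = ΔT/ΔT₀ = 3.73/2.1 = 1.776.
Total gain g = 1 − 1/A = 1 − 1/1.776 = 0.4369.
Known gains sum to 0.0332 + 0.43 = 0.4632.
g_cld = 0.4369 − 0.4632 = -0.03.

-0.03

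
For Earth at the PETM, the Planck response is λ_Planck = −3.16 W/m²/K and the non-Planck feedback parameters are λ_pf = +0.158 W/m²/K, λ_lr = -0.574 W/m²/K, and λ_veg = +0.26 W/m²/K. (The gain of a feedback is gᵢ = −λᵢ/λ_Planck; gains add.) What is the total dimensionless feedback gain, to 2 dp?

Convert to gains: g_pf = 0.158/3.16 = 0.05; g_lr = -0.574/3.16 = -0.1816; g_veg = 0.26/3.16 = 0.08228.
Total gain g = -0.04932.

-0.05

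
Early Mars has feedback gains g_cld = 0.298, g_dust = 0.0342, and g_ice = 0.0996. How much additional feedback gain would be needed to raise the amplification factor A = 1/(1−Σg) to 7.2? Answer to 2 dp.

Current total gain = 0.4318.
Target gain for A = 7.2: g* = 1 − 1/7.2 = 0.8611.
Additional gain needed = 0.8611 − 0.4318 = 0.43.

0.43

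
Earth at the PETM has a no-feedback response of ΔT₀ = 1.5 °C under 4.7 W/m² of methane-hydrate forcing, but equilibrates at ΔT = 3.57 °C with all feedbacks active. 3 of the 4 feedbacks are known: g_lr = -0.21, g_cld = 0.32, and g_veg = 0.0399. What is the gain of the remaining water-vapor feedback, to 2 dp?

Amplification A = ΔT/ΔT₀ = 3.57/1.5 = 2.38.
Total gain g = 1 − 1/A = 1 − 1/2.38 = 0.5798.
Known gains sum to -0.21 + 0.32 + 0.0399 = 0.1499.
g_wv = 0.5798 − 0.1499 = 0.43.

0.43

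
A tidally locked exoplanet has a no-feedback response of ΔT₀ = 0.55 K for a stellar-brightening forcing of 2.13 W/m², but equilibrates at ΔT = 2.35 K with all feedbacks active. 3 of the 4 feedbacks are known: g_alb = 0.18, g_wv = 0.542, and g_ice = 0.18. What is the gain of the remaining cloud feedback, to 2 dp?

-0.14

Amplification A = ΔT/ΔT₀ = 2.35/0.55 = 4.273.
Total gain g = 1 − 1/A = 1 − 1/4.273 = 0.766.
Known gains sum to 0.18 + 0.542 + 0.18 = 0.902.
g_cld = 0.766 − 0.902 = -0.14.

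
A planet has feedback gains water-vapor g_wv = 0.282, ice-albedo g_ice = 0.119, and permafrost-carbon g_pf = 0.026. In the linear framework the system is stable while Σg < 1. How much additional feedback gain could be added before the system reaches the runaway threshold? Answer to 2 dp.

0.57

Current total gain = 0.282 + 0.119 + 0.026 = 0.427.
Margin to runaway = 1 − 0.427 = 0.57.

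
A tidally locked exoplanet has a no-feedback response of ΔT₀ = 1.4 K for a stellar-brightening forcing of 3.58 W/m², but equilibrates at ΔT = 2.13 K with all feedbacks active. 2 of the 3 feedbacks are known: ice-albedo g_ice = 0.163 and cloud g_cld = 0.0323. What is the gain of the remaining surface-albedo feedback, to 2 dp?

Amplification A = ΔT/ΔT₀ = 2.13/1.4 = 1.521.
Total gain g = 1 − 1/A = 1 − 1/1.521 = 0.3425.
Known gains sum to 0.163 + 0.0323 = 0.1953.
g_alb = 0.3425 − 0.1953 = 0.15.

0.15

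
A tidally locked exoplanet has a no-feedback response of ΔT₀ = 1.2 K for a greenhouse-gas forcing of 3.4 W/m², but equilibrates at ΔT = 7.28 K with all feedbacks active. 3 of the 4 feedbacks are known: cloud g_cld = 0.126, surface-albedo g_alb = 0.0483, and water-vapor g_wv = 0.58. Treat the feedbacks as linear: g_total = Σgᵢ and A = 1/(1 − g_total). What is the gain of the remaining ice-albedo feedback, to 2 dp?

Amplification A = ΔT/ΔT₀ = 7.28/1.2 = 6.067.
Total gain g = 1 − 1/A = 1 − 1/6.067 = 0.8352.
Known gains sum to 0.126 + 0.0483 + 0.58 = 0.7543.
g_ice = 0.8352 − 0.7543 = 0.08.

0.08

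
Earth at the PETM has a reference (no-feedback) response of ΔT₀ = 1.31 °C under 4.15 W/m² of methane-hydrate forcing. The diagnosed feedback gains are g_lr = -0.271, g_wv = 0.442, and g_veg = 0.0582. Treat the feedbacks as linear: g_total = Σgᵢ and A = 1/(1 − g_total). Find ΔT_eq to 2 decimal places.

Total gain g = -0.271 + 0.442 + 0.0582 = 0.2292.
Amplification A = 1/(1 − 0.2292) = 1.297.
ΔT = 1.31 × 1.297 = 1.70 °C.

1.70 °C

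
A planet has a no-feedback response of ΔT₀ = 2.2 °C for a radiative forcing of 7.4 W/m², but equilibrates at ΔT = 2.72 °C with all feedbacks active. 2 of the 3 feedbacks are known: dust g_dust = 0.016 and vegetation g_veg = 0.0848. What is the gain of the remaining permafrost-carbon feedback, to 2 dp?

0.09

Amplification A = ΔT/ΔT₀ = 2.72/2.2 = 1.236.
Total gain g = 1 − 1/A = 1 − 1/1.236 = 0.1909.
Known gains sum to 0.016 + 0.0848 = 0.1008.
g_pf = 0.1909 − 0.1008 = 0.09.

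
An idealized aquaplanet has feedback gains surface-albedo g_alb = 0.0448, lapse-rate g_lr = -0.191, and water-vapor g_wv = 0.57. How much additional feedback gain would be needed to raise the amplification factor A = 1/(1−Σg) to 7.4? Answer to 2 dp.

0.44

Current total gain = 0.4238.
Target gain for A = 7.4: g* = 1 − 1/7.4 = 0.8649.
Additional gain needed = 0.8649 − 0.4238 = 0.44.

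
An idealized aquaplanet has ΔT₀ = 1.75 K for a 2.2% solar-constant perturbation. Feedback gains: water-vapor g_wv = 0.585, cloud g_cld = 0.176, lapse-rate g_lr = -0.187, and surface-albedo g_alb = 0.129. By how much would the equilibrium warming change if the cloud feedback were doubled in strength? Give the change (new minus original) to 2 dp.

8.57 K

Original: g = 0.703, ΔT = 1.75/(1−0.703) = 5.8923 K.
With doubled cloud: g' = 0.879, ΔT' = 1.75/(1−0.879) = 14.4628 K.
Change = 14.4628 − 5.8923 = 8.57 K.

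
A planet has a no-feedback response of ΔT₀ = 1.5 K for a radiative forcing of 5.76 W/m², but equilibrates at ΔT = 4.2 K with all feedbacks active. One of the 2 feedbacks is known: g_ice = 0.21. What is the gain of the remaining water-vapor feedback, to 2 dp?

Amplification A = ΔT/ΔT₀ = 4.2/1.5 = 2.8.
Total gain g = 1 − 1/A = 1 − 1/2.8 = 0.6429.
The known gain is 0.21.
g_wv = 0.6429 − 0.21 = 0.43.

0.43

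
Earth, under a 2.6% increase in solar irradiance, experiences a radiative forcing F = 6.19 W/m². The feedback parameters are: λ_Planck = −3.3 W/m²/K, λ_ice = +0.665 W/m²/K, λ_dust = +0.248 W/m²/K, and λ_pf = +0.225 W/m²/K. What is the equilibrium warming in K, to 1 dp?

2.9 K

Net feedback parameter λ = (−3.3) + (+0.665) + (+0.248) + (+0.225) = -2.162 W/m²/K.
ΔT = −F/λ = −6.19/(-2.162) = 2.9 K.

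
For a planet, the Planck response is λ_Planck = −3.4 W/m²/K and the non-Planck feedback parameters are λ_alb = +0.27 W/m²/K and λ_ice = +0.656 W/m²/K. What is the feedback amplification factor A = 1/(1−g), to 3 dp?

1.374

Convert to gains: g_alb = 0.27/3.4 = 0.07941; g_ice = 0.656/3.4 = 0.1929.
Total gain g = 0.27231.
A = 1/(1 − 0.27231) = 1.374.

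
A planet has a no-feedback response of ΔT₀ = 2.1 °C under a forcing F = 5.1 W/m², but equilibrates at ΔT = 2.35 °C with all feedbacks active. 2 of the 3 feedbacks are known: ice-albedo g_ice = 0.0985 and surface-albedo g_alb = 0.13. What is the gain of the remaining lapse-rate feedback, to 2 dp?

Amplification A = ΔT/ΔT₀ = 2.35/2.1 = 1.119.
Total gain g = 1 − 1/A = 1 − 1/1.119 = 0.1063.
Known gains sum to 0.0985 + 0.13 = 0.2285.
g_lr = 0.1063 − 0.2285 = -0.12.

-0.12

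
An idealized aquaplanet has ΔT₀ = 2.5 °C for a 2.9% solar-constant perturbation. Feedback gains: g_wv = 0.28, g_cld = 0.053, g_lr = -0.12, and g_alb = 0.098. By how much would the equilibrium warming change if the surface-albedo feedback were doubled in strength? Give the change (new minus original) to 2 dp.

0.60 °C

Original: g = 0.311, ΔT = 2.5/(1−0.311) = 3.6284 °C.
With doubled surface-albedo: g' = 0.409, ΔT' = 2.5/(1−0.409) = 4.2301 °C.
Change = 4.2301 − 3.6284 = 0.60 °C.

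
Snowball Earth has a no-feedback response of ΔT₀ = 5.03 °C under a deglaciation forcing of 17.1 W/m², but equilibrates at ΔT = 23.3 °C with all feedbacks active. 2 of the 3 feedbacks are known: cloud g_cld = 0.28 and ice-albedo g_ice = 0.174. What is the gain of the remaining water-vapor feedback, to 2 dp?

0.33

Amplification A = ΔT/ΔT₀ = 23.3/5.03 = 4.632.
Total gain g = 1 − 1/A = 1 − 1/4.632 = 0.7841.
Known gains sum to 0.28 + 0.174 = 0.454.
g_wv = 0.7841 − 0.454 = 0.33.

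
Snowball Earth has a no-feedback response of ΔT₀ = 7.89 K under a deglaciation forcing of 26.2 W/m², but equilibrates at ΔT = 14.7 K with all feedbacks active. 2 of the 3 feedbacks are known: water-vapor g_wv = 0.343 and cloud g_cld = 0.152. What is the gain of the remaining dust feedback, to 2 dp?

Amplification A = ΔT/ΔT₀ = 14.7/7.89 = 1.863.
Total gain g = 1 − 1/A = 1 − 1/1.863 = 0.4632.
Known gains sum to 0.343 + 0.152 = 0.495.
g_dust = 0.4632 − 0.495 = -0.03.

-0.03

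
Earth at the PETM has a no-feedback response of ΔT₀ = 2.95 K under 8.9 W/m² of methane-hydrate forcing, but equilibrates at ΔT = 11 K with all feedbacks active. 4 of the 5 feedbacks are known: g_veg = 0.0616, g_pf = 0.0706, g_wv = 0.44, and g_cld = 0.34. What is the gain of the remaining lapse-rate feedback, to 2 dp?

-0.18

Amplification A = ΔT/ΔT₀ = 11/2.95 = 3.729.
Total gain g = 1 − 1/A = 1 − 1/3.729 = 0.7318.
Known gains sum to 0.0616 + 0.0706 + 0.44 + 0.34 = 0.9122.
g_lr = 0.7318 − 0.9122 = -0.18.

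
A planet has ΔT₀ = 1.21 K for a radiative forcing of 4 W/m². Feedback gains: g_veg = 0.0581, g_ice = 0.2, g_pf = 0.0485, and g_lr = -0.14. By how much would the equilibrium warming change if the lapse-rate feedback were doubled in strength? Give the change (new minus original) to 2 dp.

-0.21 K

Original: g = 0.1666, ΔT = 1.21/(1−0.1666) = 1.4519 K.
With doubled lapse-rate: g' = 0.0266, ΔT' = 1.21/(1−0.0266) = 1.2431 K.
Change = 1.2431 − 1.4519 = -0.21 K.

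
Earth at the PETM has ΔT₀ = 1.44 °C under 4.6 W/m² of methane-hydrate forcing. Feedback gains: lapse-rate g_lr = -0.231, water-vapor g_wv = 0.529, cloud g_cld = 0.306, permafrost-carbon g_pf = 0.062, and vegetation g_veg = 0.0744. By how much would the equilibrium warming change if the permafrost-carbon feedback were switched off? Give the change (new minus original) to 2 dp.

-1.07 °C

Original: g = 0.7404, ΔT = 1.44/(1−0.7404) = 5.5470 °C.
Without permafrost-carbon: g' = 0.6784, ΔT' = 1.44/(1−0.6784) = 4.4776 °C.
Change = 4.4776 − 5.5470 = -1.07 °C.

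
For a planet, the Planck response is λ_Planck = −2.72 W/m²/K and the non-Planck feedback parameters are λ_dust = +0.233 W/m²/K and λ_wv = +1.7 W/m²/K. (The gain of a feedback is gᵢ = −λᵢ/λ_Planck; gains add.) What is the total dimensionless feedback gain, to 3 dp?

Convert to gains: g_dust = 0.233/2.72 = 0.08566; g_wv = 1.7/2.72 = 0.625.
Total gain g = 0.71066.

0.711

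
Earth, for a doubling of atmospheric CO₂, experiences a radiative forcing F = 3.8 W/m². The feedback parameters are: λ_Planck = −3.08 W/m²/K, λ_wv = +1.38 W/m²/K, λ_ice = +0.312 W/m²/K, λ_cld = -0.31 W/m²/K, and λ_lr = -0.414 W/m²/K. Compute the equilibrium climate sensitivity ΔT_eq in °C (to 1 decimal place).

1.8 °C

Net feedback parameter λ = (−3.08) + (+1.38) + (+0.312) + (-0.31) + (-0.414) = -2.112 W/m²/K.
ΔT = −F/λ = −3.8/(-2.112) = 1.8 °C.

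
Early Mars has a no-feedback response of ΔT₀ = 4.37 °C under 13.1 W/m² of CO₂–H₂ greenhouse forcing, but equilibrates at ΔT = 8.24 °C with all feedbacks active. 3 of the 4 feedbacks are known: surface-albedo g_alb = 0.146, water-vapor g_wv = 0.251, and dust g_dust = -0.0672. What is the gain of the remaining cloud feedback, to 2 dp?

0.14

Amplification A = ΔT/ΔT₀ = 8.24/4.37 = 1.886.
Total gain g = 1 − 1/A = 1 − 1/1.886 = 0.4698.
Known gains sum to 0.146 + 0.251 − 0.0672 = 0.3298.
g_cld = 0.4698 − 0.3298 = 0.14.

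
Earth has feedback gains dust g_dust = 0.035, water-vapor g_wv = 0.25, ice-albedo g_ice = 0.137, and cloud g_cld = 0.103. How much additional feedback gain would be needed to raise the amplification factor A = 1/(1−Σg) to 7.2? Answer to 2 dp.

0.34

Current total gain = 0.525.
Target gain for A = 7.2: g* = 1 − 1/7.2 = 0.8611.
Additional gain needed = 0.8611 − 0.525 = 0.34.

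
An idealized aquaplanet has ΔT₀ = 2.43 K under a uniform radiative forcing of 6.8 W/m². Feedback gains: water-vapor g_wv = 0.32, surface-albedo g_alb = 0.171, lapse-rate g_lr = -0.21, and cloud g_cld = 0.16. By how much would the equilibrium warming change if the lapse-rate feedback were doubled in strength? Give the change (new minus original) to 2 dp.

Original: g = 0.441, ΔT = 2.43/(1−0.441) = 4.3470 K.
With doubled lapse-rate: g' = 0.231, ΔT' = 2.43/(1−0.231) = 3.1599 K.
Change = 3.1599 − 4.3470 = -1.19 K.

-1.19 K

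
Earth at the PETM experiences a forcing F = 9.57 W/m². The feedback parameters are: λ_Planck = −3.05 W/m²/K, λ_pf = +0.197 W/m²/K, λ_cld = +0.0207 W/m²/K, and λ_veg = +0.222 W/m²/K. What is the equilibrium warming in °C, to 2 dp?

3.67 °C

Net feedback parameter λ = (−3.05) + (+0.197) + (+0.0207) + (+0.222) = -2.6103 W/m²/K.
ΔT = −F/λ = −9.57/(-2.6103) = 3.67 °C.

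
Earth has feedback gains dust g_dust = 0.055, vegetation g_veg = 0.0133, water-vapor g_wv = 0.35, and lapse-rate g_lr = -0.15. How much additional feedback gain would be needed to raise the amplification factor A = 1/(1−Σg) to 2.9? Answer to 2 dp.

Current total gain = 0.2683.
Target gain for A = 2.9: g* = 1 − 1/2.9 = 0.6552.
Additional gain needed = 0.6552 − 0.2683 = 0.39.

0.39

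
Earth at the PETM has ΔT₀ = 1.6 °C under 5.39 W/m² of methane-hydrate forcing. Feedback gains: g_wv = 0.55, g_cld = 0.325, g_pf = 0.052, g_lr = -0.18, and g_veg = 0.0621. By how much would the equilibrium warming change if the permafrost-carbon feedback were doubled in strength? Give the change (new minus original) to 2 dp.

3.14 °C

Original: g = 0.8091, ΔT = 1.6/(1−0.8091) = 8.3814 °C.
With doubled permafrost-carbon: g' = 0.8611, ΔT' = 1.6/(1−0.8611) = 11.5191 °C.
Change = 11.5191 − 8.3814 = 3.14 °C.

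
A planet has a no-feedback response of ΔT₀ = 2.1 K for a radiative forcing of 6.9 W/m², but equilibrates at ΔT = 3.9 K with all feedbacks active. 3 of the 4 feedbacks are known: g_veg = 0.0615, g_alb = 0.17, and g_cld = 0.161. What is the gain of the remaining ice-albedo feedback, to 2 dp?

Amplification A = ΔT/ΔT₀ = 3.9/2.1 = 1.857.
Total gain g = 1 − 1/A = 1 − 1/1.857 = 0.4615.
Known gains sum to 0.0615 + 0.17 + 0.161 = 0.3925.
g_ice = 0.4615 − 0.3925 = 0.07.

0.07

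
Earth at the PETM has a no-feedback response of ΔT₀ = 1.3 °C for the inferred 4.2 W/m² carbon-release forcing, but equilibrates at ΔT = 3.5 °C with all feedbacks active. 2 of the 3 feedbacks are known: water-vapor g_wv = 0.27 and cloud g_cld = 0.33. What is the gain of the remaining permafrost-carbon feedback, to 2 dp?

Amplification A = ΔT/ΔT₀ = 3.5/1.3 = 2.692.
Total gain g = 1 − 1/A = 1 − 1/2.692 = 0.6285.
Known gains sum to 0.27 + 0.33 = 0.6.
g_pf = 0.6285 − 0.6 = 0.03.

0.03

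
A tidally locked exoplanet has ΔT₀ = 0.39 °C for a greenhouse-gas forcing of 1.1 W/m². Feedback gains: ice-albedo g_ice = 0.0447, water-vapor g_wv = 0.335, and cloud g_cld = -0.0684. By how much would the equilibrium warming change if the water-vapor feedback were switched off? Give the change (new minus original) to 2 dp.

-0.19 °C

Original: g = 0.3113, ΔT = 0.39/(1−0.3113) = 0.5663 °C.
Without water-vapor: g' = -0.0237, ΔT' = 0.39/(1+0.0237) = 0.3810 °C.
Change = 0.3810 − 0.5663 = -0.19 °C.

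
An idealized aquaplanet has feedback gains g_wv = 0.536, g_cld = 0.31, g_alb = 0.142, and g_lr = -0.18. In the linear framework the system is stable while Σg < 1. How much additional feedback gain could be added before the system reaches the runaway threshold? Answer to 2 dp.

0.19

Current total gain = 0.536 + 0.31 + 0.142 − 0.18 = 0.808.
Margin to runaway = 1 − 0.808 = 0.19.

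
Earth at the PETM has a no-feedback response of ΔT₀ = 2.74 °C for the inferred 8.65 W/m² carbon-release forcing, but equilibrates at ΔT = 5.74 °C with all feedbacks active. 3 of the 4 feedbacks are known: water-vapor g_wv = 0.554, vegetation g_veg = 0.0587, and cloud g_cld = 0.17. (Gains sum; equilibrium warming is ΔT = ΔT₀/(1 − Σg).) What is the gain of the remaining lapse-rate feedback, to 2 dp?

Amplification A = ΔT/ΔT₀ = 5.74/2.74 = 2.095.
Total gain g = 1 − 1/A = 1 − 1/2.095 = 0.5227.
Known gains sum to 0.554 + 0.0587 + 0.17 = 0.7827.
g_lr = 0.5227 − 0.7827 = -0.26.

-0.26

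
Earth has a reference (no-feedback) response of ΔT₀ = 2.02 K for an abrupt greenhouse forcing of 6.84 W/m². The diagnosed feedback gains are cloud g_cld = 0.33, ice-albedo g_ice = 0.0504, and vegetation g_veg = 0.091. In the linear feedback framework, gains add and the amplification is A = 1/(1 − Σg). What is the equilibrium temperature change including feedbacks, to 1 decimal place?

3.8 K

Total gain g = 0.33 + 0.0504 + 0.091 = 0.4714.
Amplification A = 1/(1 − 0.4714) = 1.892.
ΔT = 2.02 × 1.892 = 3.8 K.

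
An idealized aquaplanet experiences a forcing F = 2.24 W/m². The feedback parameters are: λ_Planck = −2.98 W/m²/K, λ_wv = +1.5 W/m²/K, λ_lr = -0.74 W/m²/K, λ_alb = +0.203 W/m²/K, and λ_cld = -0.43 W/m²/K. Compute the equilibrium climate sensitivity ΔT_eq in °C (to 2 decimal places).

Net feedback parameter λ = (−2.98) + (+1.5) + (-0.74) + (+0.203) + (-0.43) = -2.447 W/m²/K.
ΔT = −F/λ = −2.24/(-2.447) = 0.92 °C.

0.92 °C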